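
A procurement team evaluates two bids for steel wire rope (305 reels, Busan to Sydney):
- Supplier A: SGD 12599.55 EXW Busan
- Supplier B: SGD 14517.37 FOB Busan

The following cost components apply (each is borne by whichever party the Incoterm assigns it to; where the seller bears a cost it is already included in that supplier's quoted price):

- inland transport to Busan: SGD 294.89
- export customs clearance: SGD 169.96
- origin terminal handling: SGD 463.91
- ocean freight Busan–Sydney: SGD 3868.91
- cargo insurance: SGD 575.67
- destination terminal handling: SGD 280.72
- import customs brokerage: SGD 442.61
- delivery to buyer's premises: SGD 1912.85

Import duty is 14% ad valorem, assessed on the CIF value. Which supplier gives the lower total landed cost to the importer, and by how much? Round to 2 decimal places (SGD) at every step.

Supplier A (EXW):
CIF value = EXW price + inland to port + export clearance + origin terminal + freight + insurance = 12599.55 + 294.89 + 169.96 + 463.91 + 3868.91 + 575.67 = 17972.89
Import duty = 17972.89 × 14% = 2516.20
Buyer bears (A): 294.89 + 169.96 + 463.91 + 3868.91 + 575.67 + 280.72 + 442.61 + 1912.85 = 8009.52
Landed cost (A) = invoice 12599.55 + 8009.52 + duty 2516.20 = 23125.27
Supplier B (FOB):
CIF value = FOB price + freight + insurance = 14517.37 + 3868.91 + 575.67 = 18961.95
Import duty = 18961.95 × 14% = 2654.67
Buyer bears (B): 3868.91 + 575.67 + 280.72 + 442.61 + 1912.85 = 7080.76
Landed cost (B) = invoice 14517.37 + 7080.76 + duty 2654.67 = 24252.80
Difference = |23125.27 − 24252.80| = 1127.53

Supplier A is cheaper by SGD 1127.53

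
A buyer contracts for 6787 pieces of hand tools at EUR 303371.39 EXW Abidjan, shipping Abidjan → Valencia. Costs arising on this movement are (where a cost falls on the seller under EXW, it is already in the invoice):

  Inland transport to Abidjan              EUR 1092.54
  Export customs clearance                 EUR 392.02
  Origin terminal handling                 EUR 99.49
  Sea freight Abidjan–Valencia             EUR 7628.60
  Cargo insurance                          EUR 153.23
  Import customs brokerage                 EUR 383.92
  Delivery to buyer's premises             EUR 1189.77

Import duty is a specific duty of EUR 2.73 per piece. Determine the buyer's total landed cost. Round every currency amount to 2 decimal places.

Total landed cost: EUR 332839.47

EXW: the seller makes goods available at their premises; the buyer bears all onward costs.
CIF value = EXW price + inland to port + export clearance + origin terminal + freight + insurance = 303371.39 + 1092.54 + 392.02 + 99.49 + 7628.60 + 153.23 = 312737.27
Import duty = 6787 × 2.73 = 18528.51
Buyer bears: inland to port 1092.54 + export clearance 392.02 + origin terminal 99.49 + freight 7628.60 + insurance 153.23 + brokerage 383.92 + delivery 1189.77 + duty 18528.51 = 29468.08
Landed cost = invoice 303371.39 + 29468.08 = 332839.47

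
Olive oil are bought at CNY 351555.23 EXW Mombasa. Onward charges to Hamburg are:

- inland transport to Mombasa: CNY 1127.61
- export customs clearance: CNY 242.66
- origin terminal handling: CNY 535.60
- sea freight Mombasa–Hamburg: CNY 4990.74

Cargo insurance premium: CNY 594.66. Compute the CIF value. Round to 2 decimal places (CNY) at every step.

CIF value: CNY 359046.50

CIF = EXW price + pre-shipment costs + freight + insurance
CIF = 351555.23 + 1127.61 + 242.66 + 535.60 + 4990.74 + 594.66 = 359046.50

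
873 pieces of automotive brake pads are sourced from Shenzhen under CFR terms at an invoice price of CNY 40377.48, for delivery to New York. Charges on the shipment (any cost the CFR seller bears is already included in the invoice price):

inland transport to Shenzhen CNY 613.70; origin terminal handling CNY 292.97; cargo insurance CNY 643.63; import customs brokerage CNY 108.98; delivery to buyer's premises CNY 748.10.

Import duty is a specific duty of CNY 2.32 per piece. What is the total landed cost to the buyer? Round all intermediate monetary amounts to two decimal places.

Total landed cost: CNY 43903.55

CFR: the seller pays costs through ocean freight to the destination port, but not insurance.
Already in the invoice (seller's account under CFR): inland to port, origin terminal — exclude.
CIF value = CFR price + insurance = 40377.48 + 643.63 = 41021.11
Import duty = 873 × 2.32 = 2025.36
Buyer bears: insurance 643.63 + brokerage 108.98 + delivery 748.10 + duty 2025.36 = 3526.07
Landed cost = invoice 40377.48 + 3526.07 = 43903.55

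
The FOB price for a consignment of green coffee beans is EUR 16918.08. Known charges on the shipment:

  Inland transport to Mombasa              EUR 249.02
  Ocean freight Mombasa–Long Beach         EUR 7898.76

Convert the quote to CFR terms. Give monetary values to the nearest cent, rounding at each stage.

CFR price: EUR 24816.84

Not relevant to the conversion: inland to port — on the seller under both FOB and CFR; already in the FOB price and stays in the CFR price.
From FOB to CFR, the seller additionally bears: freight.
CFR price = 16918.08 + 7898.76 = 24816.84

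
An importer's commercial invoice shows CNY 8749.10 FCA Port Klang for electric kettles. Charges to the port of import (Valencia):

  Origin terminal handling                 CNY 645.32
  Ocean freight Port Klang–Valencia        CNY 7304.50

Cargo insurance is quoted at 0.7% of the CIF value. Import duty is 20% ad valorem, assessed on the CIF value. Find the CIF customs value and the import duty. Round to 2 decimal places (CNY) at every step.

Let C be the CIF value. C = FCA price + pre-shipment costs + freight + 0.7% × C
C − 0.7% × C = 8749.10 + 645.32 + 7304.50
0.993 × C = 16698.92
C = 16698.92 / 0.993 = 16816.64
Insurance premium = 0.7% × 16816.64 = 117.72
Import duty = 16816.64 × 20% = 3363.33

CIF value: CNY 16816.64; import duty: CNY 3363.33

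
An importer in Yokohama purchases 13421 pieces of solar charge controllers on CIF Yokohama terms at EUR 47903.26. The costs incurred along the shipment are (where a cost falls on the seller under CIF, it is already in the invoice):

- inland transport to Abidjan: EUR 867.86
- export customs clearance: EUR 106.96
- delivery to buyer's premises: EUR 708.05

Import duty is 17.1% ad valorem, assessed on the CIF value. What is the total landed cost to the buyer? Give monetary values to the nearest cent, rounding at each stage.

Total landed cost: EUR 56802.77

CIF: the seller pays costs through ocean freight and marine insurance to the destination port.
Already in the invoice (seller's account under CIF): inland to port, export clearance — exclude.
The CIF price already equals the CIF value: 47903.26
Import duty = 47903.26 × 17.1% = 8191.46
Buyer bears: delivery 708.05 + duty 8191.46 = 8899.51
Landed cost = invoice 47903.26 + 8899.51 = 56802.77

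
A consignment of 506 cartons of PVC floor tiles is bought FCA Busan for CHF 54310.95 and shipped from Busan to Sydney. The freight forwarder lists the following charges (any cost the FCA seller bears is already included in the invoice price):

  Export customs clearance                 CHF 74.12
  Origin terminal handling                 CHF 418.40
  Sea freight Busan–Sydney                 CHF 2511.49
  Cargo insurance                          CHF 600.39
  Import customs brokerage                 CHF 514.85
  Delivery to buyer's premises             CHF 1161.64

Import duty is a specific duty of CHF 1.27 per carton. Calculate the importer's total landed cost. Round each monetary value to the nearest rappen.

FCA: the seller delivers export-cleared goods to the carrier; the buyer bears costs from that point.
Already in the invoice (seller's account under FCA): export clearance — exclude.
CIF value = FCA price + origin terminal + freight + insurance = 54310.95 + 418.40 + 2511.49 + 600.39 = 57841.23
Import duty = 506 × 1.27 = 642.62
Buyer bears: origin terminal 418.40 + freight 2511.49 + insurance 600.39 + brokerage 514.85 + delivery 1161.64 + duty 642.62 = 5849.39
Landed cost = invoice 54310.95 + 5849.39 = 60160.34

Total landed cost: CHF 60160.34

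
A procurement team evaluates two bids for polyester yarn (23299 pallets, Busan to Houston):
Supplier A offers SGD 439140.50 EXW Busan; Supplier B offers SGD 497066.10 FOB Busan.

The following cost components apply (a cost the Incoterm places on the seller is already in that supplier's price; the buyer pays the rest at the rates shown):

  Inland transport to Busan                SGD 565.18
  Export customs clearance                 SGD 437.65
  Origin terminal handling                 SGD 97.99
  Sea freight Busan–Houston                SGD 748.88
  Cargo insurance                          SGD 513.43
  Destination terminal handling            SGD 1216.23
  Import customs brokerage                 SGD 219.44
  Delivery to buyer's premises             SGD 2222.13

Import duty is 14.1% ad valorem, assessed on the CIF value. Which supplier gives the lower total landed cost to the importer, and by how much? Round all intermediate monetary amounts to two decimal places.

Supplier A (EXW):
CIF value = EXW price + inland to port + export clearance + origin terminal + freight + insurance = 439140.50 + 565.18 + 437.65 + 97.99 + 748.88 + 513.43 = 441503.63
Import duty = 441503.63 × 14.1% = 62252.01
Buyer bears (A): 565.18 + 437.65 + 97.99 + 748.88 + 513.43 + 1216.23 + 219.44 + 2222.13 = 6020.93
Landed cost (A) = invoice 439140.50 + 6020.93 + duty 62252.01 = 507413.44
Supplier B (FOB):
CIF value = FOB price + freight + insurance = 497066.10 + 748.88 + 513.43 = 498328.41
Import duty = 498328.41 × 14.1% = 70264.31
Buyer bears (B): 748.88 + 513.43 + 1216.23 + 219.44 + 2222.13 = 4920.11
Landed cost (B) = invoice 497066.10 + 4920.11 + duty 70264.31 = 572250.52
Difference = |507413.44 − 572250.52| = 64837.08

Supplier A is cheaper by SGD 64837.08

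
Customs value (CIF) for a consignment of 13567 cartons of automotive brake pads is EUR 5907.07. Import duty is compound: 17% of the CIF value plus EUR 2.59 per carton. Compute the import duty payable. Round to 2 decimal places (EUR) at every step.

Import duty: EUR 36142.73

Ad valorem component: 5907.07 × 17% = 1004.20
Specific component: 13567 × 2.59 = 35138.53
Import duty = 1004.20 + 35138.53 = 36142.73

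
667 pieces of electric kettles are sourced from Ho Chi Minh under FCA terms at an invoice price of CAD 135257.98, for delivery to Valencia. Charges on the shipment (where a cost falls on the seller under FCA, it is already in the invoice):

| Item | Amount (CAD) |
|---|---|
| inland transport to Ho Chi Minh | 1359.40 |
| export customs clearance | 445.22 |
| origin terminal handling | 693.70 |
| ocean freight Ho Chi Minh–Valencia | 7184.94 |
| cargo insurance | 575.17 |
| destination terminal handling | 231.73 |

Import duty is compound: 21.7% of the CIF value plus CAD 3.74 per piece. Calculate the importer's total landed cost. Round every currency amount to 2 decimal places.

FCA: the seller delivers export-cleared goods to the carrier; the buyer bears costs from that point.
Already in the invoice (seller's account under FCA): inland to port, export clearance — exclude.
CIF value = FCA price + origin terminal + freight + insurance = 135257.98 + 693.70 + 7184.94 + 575.17 = 143711.79
Ad valorem component: 143711.79 × 21.7% = 31185.46
Specific component: 667 × 3.74 = 2494.58
Import duty = 31185.46 + 2494.58 = 33680.04
Buyer bears: origin terminal 693.70 + freight 7184.94 + insurance 575.17 + destination terminal 231.73 + duty 33680.04 = 42365.58
Landed cost = invoice 135257.98 + 42365.58 = 177623.56

Total landed cost: CAD 177623.56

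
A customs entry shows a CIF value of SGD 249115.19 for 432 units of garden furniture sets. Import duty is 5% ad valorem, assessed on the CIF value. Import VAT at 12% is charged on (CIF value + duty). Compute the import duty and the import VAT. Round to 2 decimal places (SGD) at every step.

Import duty: SGD 12455.76; import VAT: SGD 31388.51

Import duty = 249115.19 × 5% = 12455.76
VAT base = CIF + duty = 249115.19 + 12455.76 = 261570.95
Import VAT = 261570.95 × 12% = 31388.51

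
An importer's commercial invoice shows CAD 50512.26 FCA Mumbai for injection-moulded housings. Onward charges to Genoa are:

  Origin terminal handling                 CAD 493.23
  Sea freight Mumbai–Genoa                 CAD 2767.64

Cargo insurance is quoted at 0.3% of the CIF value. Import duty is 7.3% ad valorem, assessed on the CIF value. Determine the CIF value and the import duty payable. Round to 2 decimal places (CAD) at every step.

CIF value: CAD 53934.93; import duty: CAD 3937.25

Let C be the CIF value. C = FCA price + pre-shipment costs + freight + 0.3% × C
C − 0.3% × C = 50512.26 + 493.23 + 2767.64
0.997 × C = 53773.13
C = 53773.13 / 0.997 = 53934.93
Insurance premium = 0.3% × 53934.93 = 161.80
Import duty = 53934.93 × 7.3% = 3937.25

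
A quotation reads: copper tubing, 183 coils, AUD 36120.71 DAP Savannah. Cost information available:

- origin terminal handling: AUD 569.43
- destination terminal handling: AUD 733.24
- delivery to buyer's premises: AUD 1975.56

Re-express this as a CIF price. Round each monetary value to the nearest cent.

CIF price: AUD 33411.91

Not relevant to the conversion: origin terminal — on the seller under both DAP and CIF; already in the DAP price and stays in the CIF price.
From DAP to CIF, the seller no longer bears: destination terminal, delivery.
CIF price = 36120.71 − 733.24 − 1975.56 = 33411.91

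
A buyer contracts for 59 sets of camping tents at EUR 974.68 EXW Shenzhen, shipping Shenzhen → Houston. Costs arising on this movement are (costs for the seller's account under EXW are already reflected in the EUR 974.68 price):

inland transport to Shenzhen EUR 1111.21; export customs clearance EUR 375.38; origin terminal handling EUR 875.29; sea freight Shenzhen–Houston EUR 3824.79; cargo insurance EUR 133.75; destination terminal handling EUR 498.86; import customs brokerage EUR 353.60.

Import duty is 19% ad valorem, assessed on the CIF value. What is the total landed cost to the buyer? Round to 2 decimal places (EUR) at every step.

EXW: the seller makes goods available at their premises; the buyer bears all onward costs.
CIF value = EXW price + inland to port + export clearance + origin terminal + freight + insurance = 974.68 + 1111.21 + 375.38 + 875.29 + 3824.79 + 133.75 = 7295.10
Import duty = 7295.10 × 19% = 1386.07
Buyer bears: inland to port 1111.21 + export clearance 375.38 + origin terminal 875.29 + freight 3824.79 + insurance 133.75 + destination terminal 498.86 + brokerage 353.60 + duty 1386.07 = 8558.95
Landed cost = invoice 974.68 + 8558.95 = 9533.63

Total landed cost: EUR 9533.63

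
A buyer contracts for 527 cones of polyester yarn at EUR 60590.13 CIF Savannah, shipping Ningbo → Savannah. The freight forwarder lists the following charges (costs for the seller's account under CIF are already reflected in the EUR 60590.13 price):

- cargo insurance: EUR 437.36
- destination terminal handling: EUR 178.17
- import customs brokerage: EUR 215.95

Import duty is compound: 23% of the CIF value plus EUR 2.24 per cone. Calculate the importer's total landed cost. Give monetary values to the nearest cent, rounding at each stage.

CIF: the seller pays costs through ocean freight and marine insurance to the destination port.
Already in the invoice (seller's account under CIF): insurance — exclude.
The CIF price already equals the CIF value: 60590.13
Ad valorem component: 60590.13 × 23% = 13935.73
Specific component: 527 × 2.24 = 1180.48
Import duty = 13935.73 + 1180.48 = 15116.21
Buyer bears: destination terminal 178.17 + brokerage 215.95 + duty 15116.21 = 15510.33
Landed cost = invoice 60590.13 + 15510.33 = 76100.46

Total landed cost: EUR 76100.46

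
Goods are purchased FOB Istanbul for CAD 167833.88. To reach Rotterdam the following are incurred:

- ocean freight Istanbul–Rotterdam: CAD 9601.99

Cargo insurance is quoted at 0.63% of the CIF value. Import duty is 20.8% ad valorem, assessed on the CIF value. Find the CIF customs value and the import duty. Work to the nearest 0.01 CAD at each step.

CIF value: CAD 178560.80; import duty: CAD 37140.65

Let C be the CIF value. C = FOB price + freight + 0.63% × C
C − 0.63% × C = 167833.88 + 9601.99
0.9937 × C = 177435.87
C = 177435.87 / 0.9937 = 178560.80
Insurance premium = 0.63% × 178560.80 = 1124.93
Import duty = 178560.80 × 20.8% = 37140.65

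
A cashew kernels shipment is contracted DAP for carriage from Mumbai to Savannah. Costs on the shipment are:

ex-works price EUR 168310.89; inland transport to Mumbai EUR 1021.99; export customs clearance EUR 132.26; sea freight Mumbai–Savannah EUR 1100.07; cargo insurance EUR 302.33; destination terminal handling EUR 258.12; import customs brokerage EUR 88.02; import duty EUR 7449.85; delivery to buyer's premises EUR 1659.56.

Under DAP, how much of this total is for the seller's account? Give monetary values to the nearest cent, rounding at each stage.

Seller's account: EUR 172785.22

DAP: the seller bears all costs to the named destination except import duty and clearance.
Seller's account: goods 168310.89 + inland to port 1021.99 + export clearance 132.26 + freight 1100.07 + insurance 302.33 + destination terminal 258.12 + delivery 1659.56 = 172785.22
Buyer's account: brokerage 88.02 + duty 7449.85 = 7537.87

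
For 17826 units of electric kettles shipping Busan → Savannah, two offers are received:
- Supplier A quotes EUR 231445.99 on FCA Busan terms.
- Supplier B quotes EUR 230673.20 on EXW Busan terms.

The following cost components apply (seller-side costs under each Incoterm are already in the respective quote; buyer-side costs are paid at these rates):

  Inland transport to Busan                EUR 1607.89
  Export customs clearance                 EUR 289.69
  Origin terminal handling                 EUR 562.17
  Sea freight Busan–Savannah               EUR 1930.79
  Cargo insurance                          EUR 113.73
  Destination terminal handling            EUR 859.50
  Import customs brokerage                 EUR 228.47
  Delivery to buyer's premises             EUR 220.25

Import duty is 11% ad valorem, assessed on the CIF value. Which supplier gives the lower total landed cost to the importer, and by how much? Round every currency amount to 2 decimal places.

Supplier A is cheaper by EUR 1248.52

Supplier A (FCA):
CIF value = FCA price + origin terminal + freight + insurance = 231445.99 + 562.17 + 1930.79 + 113.73 = 234052.68
Import duty = 234052.68 × 11% = 25745.79
Buyer bears (A): 562.17 + 1930.79 + 113.73 + 859.50 + 228.47 + 220.25 = 3914.91
Landed cost (A) = invoice 231445.99 + 3914.91 + duty 25745.79 = 261106.69
Supplier B (EXW):
CIF value = EXW price + inland to port + export clearance + origin terminal + freight + insurance = 230673.20 + 1607.89 + 289.69 + 562.17 + 1930.79 + 113.73 = 235177.47
Import duty = 235177.47 × 11% = 25869.52
Buyer bears (B): 1607.89 + 289.69 + 562.17 + 1930.79 + 113.73 + 859.50 + 228.47 + 220.25 = 5812.49
Landed cost (B) = invoice 230673.20 + 5812.49 + duty 25869.52 = 262355.21
Difference = |261106.69 − 262355.21| = 1248.52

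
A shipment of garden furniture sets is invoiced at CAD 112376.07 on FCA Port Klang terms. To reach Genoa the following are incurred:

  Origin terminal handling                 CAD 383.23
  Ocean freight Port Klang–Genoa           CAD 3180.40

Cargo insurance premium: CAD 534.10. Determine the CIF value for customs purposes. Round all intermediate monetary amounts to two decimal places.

CIF = FCA price + pre-shipment costs + freight + insurance
CIF = 112376.07 + 383.23 + 3180.40 + 534.10 = 116473.80

CIF value: CAD 116473.80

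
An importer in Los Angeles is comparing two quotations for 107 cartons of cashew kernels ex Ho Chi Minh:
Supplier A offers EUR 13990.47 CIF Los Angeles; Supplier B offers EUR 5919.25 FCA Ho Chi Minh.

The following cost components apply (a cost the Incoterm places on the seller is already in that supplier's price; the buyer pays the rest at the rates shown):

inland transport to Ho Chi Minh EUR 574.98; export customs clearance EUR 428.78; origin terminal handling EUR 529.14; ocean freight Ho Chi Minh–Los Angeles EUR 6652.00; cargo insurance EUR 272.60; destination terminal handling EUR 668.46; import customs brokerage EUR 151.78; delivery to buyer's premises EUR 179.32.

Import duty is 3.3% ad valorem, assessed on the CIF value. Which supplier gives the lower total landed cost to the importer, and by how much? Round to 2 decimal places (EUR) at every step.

Supplier B is cheaper by EUR 637.86

Supplier A (CIF):
The CIF price already equals the CIF value: 13990.47
Import duty = 13990.47 × 3.3% = 461.69
Buyer bears (A): 668.46 + 151.78 + 179.32 = 999.56
Landed cost (A) = invoice 13990.47 + 999.56 + duty 461.69 = 15451.72
Supplier B (FCA):
CIF value = FCA price + origin terminal + freight + insurance = 5919.25 + 529.14 + 6652.00 + 272.60 = 13372.99
Import duty = 13372.99 × 3.3% = 441.31
Buyer bears (B): 529.14 + 6652.00 + 272.60 + 668.46 + 151.78 + 179.32 = 8453.30
Landed cost (B) = invoice 5919.25 + 8453.30 + duty 441.31 = 14813.86
Difference = |15451.72 − 14813.86| = 637.86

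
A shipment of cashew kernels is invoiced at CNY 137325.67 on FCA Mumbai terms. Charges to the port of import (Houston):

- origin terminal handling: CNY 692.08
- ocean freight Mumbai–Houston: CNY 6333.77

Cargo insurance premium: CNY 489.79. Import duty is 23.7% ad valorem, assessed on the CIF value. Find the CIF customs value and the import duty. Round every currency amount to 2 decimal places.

CIF = FCA price + pre-shipment costs + freight + insurance
CIF = 137325.67 + 692.08 + 6333.77 + 489.79 = 144841.31
Import duty = 144841.31 × 23.7% = 34327.39

CIF value: CNY 144841.31; import duty: CNY 34327.39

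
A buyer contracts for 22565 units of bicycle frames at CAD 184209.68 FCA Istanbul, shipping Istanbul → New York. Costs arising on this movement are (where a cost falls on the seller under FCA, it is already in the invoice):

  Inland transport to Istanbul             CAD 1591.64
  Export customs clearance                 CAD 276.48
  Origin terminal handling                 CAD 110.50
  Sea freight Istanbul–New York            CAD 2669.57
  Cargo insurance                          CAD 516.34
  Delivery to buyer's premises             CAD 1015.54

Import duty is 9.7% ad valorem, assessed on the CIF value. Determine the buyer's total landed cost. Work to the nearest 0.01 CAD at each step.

FCA: the seller delivers export-cleared goods to the carrier; the buyer bears costs from that point.
Already in the invoice (seller's account under FCA): inland to port, export clearance — exclude.
CIF value = FCA price + origin terminal + freight + insurance = 184209.68 + 110.50 + 2669.57 + 516.34 = 187506.09
Import duty = 187506.09 × 9.7% = 18188.09
Buyer bears: origin terminal 110.50 + freight 2669.57 + insurance 516.34 + delivery 1015.54 + duty 18188.09 = 22500.04
Landed cost = invoice 184209.68 + 22500.04 = 206709.72

Total landed cost: CAD 206709.72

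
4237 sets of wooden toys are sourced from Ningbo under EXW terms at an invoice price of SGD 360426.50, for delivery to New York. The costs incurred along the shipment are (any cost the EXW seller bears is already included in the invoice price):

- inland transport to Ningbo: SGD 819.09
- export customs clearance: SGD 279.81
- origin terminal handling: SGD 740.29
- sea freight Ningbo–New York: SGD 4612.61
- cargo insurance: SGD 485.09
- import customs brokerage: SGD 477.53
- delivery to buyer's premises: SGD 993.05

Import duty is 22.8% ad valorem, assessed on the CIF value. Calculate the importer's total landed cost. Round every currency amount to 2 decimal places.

EXW: the seller makes goods available at their premises; the buyer bears all onward costs.
CIF value = EXW price + inland to port + export clearance + origin terminal + freight + insurance = 360426.50 + 819.09 + 279.81 + 740.29 + 4612.61 + 485.09 = 367363.39
Import duty = 367363.39 × 22.8% = 83758.85
Buyer bears: inland to port 819.09 + export clearance 279.81 + origin terminal 740.29 + freight 4612.61 + insurance 485.09 + brokerage 477.53 + delivery 993.05 + duty 83758.85 = 92166.32
Landed cost = invoice 360426.50 + 92166.32 = 452592.82

Total landed cost: SGD 452592.82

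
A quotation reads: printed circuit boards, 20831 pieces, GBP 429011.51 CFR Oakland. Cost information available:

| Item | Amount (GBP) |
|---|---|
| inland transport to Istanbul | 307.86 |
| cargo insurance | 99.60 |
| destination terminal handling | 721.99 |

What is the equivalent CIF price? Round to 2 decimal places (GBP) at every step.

CIF price: GBP 429111.11

Not relevant to the conversion: inland to port — on the seller under both CFR and CIF; already in the CFR price and stays in the CIF price. destination terminal — on the buyer under both terms; not part of either seller's price.
From CFR to CIF, the seller additionally bears: insurance.
CIF price = 429011.51 + 99.60 = 429111.11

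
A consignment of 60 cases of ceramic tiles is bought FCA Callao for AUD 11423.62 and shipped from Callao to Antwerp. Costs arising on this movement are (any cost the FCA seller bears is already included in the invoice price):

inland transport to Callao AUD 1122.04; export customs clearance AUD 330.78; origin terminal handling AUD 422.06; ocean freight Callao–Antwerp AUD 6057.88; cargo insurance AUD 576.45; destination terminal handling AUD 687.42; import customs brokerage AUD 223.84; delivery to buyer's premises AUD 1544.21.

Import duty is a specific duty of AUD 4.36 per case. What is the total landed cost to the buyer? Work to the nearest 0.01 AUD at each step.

Total landed cost: AUD 21197.08

FCA: the seller delivers export-cleared goods to the carrier; the buyer bears costs from that point.
Already in the invoice (seller's account under FCA): inland to port, export clearance — exclude.
CIF value = FCA price + origin terminal + freight + insurance = 11423.62 + 422.06 + 6057.88 + 576.45 = 18480.01
Import duty = 60 × 4.36 = 261.60
Buyer bears: origin terminal 422.06 + freight 6057.88 + insurance 576.45 + destination terminal 687.42 + brokerage 223.84 + delivery 1544.21 + duty 261.60 = 9773.46
Landed cost = invoice 11423.62 + 9773.46 = 21197.08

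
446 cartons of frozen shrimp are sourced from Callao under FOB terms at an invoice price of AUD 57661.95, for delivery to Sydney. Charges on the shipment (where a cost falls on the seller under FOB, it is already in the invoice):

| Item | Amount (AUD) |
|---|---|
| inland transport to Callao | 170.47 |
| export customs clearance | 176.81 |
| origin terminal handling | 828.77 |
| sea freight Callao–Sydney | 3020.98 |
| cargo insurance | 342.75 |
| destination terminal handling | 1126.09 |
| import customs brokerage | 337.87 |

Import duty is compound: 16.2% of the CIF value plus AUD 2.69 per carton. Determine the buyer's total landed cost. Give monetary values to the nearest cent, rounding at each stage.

Total landed cost: AUD 73575.54

FOB: the seller bears costs until goods are on board at the origin port; the buyer bears freight, insurance and all costs thereafter.
Already in the invoice (seller's account under FOB): inland to port, export clearance, origin terminal — exclude.
CIF value = FOB price + freight + insurance = 57661.95 + 3020.98 + 342.75 = 61025.68
Ad valorem component: 61025.68 × 16.2% = 9886.16
Specific component: 446 × 2.69 = 1199.74
Import duty = 9886.16 + 1199.74 = 11085.90
Buyer bears: freight 3020.98 + insurance 342.75 + destination terminal 1126.09 + brokerage 337.87 + duty 11085.90 = 15913.59
Landed cost = invoice 57661.95 + 15913.59 = 73575.54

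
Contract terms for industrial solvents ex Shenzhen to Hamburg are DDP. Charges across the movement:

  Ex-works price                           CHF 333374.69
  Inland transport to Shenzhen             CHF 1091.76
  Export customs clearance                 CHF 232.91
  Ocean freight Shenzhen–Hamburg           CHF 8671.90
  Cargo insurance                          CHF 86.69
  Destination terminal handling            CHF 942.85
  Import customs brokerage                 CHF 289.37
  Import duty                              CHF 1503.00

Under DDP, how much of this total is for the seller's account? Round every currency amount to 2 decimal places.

Seller's account: CHF 346193.17

DDP: the seller bears all costs including import duty.
Seller's account: goods 333374.69 + inland to port 1091.76 + export clearance 232.91 + freight 8671.90 + insurance 86.69 + destination terminal 942.85 + brokerage 289.37 + duty 1503.00 = 346193.17
Buyer's account: 0.00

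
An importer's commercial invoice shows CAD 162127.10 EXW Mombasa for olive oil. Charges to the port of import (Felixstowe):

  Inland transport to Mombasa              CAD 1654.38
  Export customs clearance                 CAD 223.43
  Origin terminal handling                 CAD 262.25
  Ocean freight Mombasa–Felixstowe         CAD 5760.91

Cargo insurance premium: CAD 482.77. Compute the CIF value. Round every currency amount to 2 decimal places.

CIF = EXW price + pre-shipment costs + freight + insurance
CIF = 162127.10 + 1654.38 + 223.43 + 262.25 + 5760.91 + 482.77 = 170510.84

CIF value: CAD 170510.84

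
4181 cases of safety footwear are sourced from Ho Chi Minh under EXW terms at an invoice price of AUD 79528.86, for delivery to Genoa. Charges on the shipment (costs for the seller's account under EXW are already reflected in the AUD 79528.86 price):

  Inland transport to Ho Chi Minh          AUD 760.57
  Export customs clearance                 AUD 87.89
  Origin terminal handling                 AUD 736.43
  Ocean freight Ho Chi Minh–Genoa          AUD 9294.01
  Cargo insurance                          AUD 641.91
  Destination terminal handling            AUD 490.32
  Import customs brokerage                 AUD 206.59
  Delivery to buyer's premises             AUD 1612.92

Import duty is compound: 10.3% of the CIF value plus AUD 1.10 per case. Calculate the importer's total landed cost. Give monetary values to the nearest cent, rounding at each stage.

Total landed cost: AUD 107336.72

EXW: the seller makes goods available at their premises; the buyer bears all onward costs.
CIF value = EXW price + inland to port + export clearance + origin terminal + freight + insurance = 79528.86 + 760.57 + 87.89 + 736.43 + 9294.01 + 641.91 = 91049.67
Ad valorem component: 91049.67 × 10.3% = 9378.12
Specific component: 4181 × 1.10 = 4599.10
Import duty = 9378.12 + 4599.10 = 13977.22
Buyer bears: inland to port 760.57 + export clearance 87.89 + origin terminal 736.43 + freight 9294.01 + insurance 641.91 + destination terminal 490.32 + brokerage 206.59 + delivery 1612.92 + duty 13977.22 = 27807.86
Landed cost = invoice 79528.86 + 27807.86 = 107336.72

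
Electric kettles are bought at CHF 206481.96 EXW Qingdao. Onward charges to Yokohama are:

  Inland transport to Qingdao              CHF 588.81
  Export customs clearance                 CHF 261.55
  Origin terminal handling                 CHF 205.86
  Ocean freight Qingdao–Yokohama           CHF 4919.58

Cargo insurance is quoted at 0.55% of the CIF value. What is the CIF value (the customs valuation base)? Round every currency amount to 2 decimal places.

CIF value: CHF 213632.74

Let C be the CIF value. C = EXW price + pre-shipment costs + freight + 0.55% × C
C − 0.55% × C = 206481.96 + 588.81 + 261.55 + 205.86 + 4919.58
0.9945 × C = 212457.76
C = 212457.76 / 0.9945 = 213632.74
Insurance premium = 0.55% × 213632.74 = 1174.98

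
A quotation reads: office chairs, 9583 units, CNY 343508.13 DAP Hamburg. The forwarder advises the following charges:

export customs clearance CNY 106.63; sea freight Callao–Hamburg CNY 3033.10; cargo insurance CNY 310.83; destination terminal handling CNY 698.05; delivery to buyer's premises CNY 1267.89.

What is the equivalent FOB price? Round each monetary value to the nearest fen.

FOB price: CNY 338198.26

Not relevant to the conversion: export clearance — on the seller under both DAP and FOB; already in the DAP price and stays in the FOB price.
From DAP to FOB, the seller no longer bears: freight, insurance, destination terminal, delivery.
FOB price = 343508.13 − 3033.10 − 310.83 − 698.05 − 1267.89 = 338198.26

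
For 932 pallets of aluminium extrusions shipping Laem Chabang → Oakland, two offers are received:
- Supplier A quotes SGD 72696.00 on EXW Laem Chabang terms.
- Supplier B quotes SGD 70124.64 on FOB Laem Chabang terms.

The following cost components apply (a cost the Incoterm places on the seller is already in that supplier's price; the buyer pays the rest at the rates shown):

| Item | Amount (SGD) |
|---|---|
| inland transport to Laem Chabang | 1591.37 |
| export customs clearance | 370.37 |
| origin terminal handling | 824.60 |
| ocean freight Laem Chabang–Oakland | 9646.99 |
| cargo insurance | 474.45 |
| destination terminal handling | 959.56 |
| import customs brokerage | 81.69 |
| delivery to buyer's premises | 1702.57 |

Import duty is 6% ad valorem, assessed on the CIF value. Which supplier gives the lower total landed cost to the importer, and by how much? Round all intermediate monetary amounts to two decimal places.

Supplier B is cheaper by SGD 5679.17

Supplier A (EXW):
CIF value = EXW price + inland to port + export clearance + origin terminal + freight + insurance = 72696.00 + 1591.37 + 370.37 + 824.60 + 9646.99 + 474.45 = 85603.78
Import duty = 85603.78 × 6% = 5136.23
Buyer bears (A): 1591.37 + 370.37 + 824.60 + 9646.99 + 474.45 + 959.56 + 81.69 + 1702.57 = 15651.60
Landed cost (A) = invoice 72696.00 + 15651.60 + duty 5136.23 = 93483.83
Supplier B (FOB):
CIF value = FOB price + freight + insurance = 70124.64 + 9646.99 + 474.45 = 80246.08
Import duty = 80246.08 × 6% = 4814.76
Buyer bears (B): 9646.99 + 474.45 + 959.56 + 81.69 + 1702.57 = 12865.26
Landed cost (B) = invoice 70124.64 + 12865.26 + duty 4814.76 = 87804.66
Difference = |93483.83 − 87804.66| = 5679.17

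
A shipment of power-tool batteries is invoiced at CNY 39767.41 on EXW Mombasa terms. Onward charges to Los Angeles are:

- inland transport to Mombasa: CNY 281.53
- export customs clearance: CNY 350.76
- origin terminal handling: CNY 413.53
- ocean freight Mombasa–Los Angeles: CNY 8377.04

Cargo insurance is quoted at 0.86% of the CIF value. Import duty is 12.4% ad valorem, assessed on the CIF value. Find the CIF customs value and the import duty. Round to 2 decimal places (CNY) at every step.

CIF value: CNY 49616.98; import duty: CNY 6152.51

Let C be the CIF value. C = EXW price + pre-shipment costs + freight + 0.86% × C
C − 0.86% × C = 39767.41 + 281.53 + 350.76 + 413.53 + 8377.04
0.9914 × C = 49190.27
C = 49190.27 / 0.9914 = 49616.98
Insurance premium = 0.86% × 49616.98 = 426.71
Import duty = 49616.98 × 12.4% = 6152.51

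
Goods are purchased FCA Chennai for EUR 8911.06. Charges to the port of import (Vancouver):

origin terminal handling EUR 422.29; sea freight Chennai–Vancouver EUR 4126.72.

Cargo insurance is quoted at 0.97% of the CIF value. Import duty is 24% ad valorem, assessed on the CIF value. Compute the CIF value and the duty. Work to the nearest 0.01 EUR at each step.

Let C be the CIF value. C = FCA price + pre-shipment costs + freight + 0.97% × C
C − 0.97% × C = 8911.06 + 422.29 + 4126.72
0.9903 × C = 13460.07
C = 13460.07 / 0.9903 = 13591.91
Insurance premium = 0.97% × 13591.91 = 131.84
Import duty = 13591.91 × 24% = 3262.06

CIF value: EUR 13591.91; import duty: EUR 3262.06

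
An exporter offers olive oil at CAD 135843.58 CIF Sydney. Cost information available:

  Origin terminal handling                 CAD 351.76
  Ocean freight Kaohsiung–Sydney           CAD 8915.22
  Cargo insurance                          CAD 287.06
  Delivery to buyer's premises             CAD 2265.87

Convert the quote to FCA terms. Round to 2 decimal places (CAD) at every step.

Not relevant to the conversion: delivery — on the buyer under both terms; not part of either seller's price.
From CIF to FCA, the seller no longer bears: origin terminal, freight, insurance.
FCA price = 135843.58 − 351.76 − 8915.22 − 287.06 = 126289.54

FCA price: CAD 126289.54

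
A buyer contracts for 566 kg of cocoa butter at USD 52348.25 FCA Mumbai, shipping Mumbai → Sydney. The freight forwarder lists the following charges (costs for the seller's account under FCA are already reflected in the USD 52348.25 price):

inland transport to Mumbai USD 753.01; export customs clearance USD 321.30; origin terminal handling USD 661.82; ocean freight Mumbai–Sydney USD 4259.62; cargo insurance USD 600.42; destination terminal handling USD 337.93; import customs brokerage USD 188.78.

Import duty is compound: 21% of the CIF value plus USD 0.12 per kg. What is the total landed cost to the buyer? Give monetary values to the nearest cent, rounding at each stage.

Total landed cost: USD 70617.46

FCA: the seller delivers export-cleared goods to the carrier; the buyer bears costs from that point.
Already in the invoice (seller's account under FCA): inland to port, export clearance — exclude.
CIF value = FCA price + origin terminal + freight + insurance = 52348.25 + 661.82 + 4259.62 + 600.42 = 57870.11
Ad valorem component: 57870.11 × 21% = 12152.72
Specific component: 566 × 0.12 = 67.92
Import duty = 12152.72 + 67.92 = 12220.64
Buyer bears: origin terminal 661.82 + freight 4259.62 + insurance 600.42 + destination terminal 337.93 + brokerage 188.78 + duty 12220.64 = 18269.21
Landed cost = invoice 52348.25 + 18269.21 = 70617.46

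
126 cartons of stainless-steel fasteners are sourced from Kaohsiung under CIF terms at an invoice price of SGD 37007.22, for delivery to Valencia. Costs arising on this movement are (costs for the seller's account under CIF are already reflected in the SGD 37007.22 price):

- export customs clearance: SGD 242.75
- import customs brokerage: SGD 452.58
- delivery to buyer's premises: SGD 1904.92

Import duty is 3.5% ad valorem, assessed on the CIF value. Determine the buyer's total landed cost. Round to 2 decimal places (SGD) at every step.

CIF: the seller pays costs through ocean freight and marine insurance to the destination port.
Already in the invoice (seller's account under CIF): export clearance — exclude.
The CIF price already equals the CIF value: 37007.22
Import duty = 37007.22 × 3.5% = 1295.25
Buyer bears: brokerage 452.58 + delivery 1904.92 + duty 1295.25 = 3652.75
Landed cost = invoice 37007.22 + 3652.75 = 40659.97

Total landed cost: SGD 40659.97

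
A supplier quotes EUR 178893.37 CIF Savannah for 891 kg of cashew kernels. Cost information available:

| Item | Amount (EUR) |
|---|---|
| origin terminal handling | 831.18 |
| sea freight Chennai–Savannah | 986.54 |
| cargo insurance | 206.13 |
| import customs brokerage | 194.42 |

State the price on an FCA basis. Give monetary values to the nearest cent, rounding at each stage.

Not relevant to the conversion: brokerage — on the buyer under both terms; not part of either seller's price.
From CIF to FCA, the seller no longer bears: origin terminal, freight, insurance.
FCA price = 178893.37 − 831.18 − 986.54 − 206.13 = 176869.52

FCA price: EUR 176869.52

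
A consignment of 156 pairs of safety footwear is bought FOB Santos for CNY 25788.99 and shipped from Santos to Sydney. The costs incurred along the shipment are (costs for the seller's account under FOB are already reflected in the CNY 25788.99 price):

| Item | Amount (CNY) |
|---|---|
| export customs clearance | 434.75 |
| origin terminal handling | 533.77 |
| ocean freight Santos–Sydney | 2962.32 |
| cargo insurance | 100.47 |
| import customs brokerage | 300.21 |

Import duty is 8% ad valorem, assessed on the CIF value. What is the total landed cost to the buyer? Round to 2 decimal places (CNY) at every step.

FOB: the seller bears costs until goods are on board at the origin port; the buyer bears freight, insurance and all costs thereafter.
Already in the invoice (seller's account under FOB): export clearance, origin terminal — exclude.
CIF value = FOB price + freight + insurance = 25788.99 + 2962.32 + 100.47 = 28851.78
Import duty = 28851.78 × 8% = 2308.14
Buyer bears: freight 2962.32 + insurance 100.47 + brokerage 300.21 + duty 2308.14 = 5671.14
Landed cost = invoice 25788.99 + 5671.14 = 31460.13

Total landed cost: CNY 31460.13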